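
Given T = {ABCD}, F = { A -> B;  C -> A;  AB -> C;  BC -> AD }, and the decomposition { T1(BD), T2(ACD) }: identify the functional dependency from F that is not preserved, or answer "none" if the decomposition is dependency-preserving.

Check A → B: no single fragment contains all of {AB}, and the restricted closure of {A} across the fragments never reaches {B}.
C → A is preserved.
AB → C is preserved.
BC → AD is preserved.

A -> B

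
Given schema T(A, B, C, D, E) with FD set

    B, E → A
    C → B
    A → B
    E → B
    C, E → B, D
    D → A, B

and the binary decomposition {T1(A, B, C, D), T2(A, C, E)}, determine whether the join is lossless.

No

Common attributes: T1 ∩ T2 = {A, C}.
Closure of {A, C}: C → B applies, adding B. So (A, C)⁺ = {A, B, C}.
The closure contains neither all of T1 = {A, B, C, D} nor all of T2 = {A, C, E}, so the common attributes are not a superkey of either fragment. The join is lossy.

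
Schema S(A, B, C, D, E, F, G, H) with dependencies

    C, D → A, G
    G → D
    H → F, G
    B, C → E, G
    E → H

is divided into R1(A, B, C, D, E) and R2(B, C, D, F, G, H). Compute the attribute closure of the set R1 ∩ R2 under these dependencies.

A, B, C, D, E, F, G, H

R1 ∩ R2 = {B, C, D}.
C, D → A, G applies, adding A, G
B, C → E, G applies, adding E
E → H applies, adding H
H → F, G applies, adding F
Closure: {A, B, C, D, E, F, G, H}.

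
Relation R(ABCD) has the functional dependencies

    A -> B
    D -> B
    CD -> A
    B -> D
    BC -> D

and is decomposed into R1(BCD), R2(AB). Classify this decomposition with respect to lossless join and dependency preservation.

Lossless test: (B)⁺ = {BD}, which is a superkey of neither fragment — lossy.
Dependency preservation: the restricted closure of {CD} across the fragments never reaches {A}, so CD → A cannot be enforced without a join — not preserved.

lossy and not dependency-preserving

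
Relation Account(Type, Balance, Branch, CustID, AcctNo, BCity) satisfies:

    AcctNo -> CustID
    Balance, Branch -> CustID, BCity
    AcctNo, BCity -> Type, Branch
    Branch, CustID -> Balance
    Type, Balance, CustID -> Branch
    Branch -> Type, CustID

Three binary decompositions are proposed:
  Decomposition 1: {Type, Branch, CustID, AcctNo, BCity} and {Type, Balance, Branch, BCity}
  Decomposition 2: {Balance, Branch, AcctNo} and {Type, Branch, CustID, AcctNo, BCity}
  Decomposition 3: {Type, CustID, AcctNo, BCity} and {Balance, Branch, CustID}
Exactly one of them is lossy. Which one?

Decomposition 3

Decomposition 1: common = {Type, Branch, BCity}, closure = {Type, Balance, Branch, CustID, BCity} → lossless.
Decomposition 2: common = {Branch, AcctNo}, closure = {Type, Balance, Branch, CustID, AcctNo, BCity} → lossless.
Decomposition 3: common = {CustID}, closure = {CustID} → lossy.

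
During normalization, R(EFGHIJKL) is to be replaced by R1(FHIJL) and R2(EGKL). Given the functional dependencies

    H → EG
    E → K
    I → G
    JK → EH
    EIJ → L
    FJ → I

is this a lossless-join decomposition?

Common attributes: R1 ∩ R2 = {L}.
No dependency enlarges {L}, so (L)⁺ = {L}.
The closure contains neither all of R1 = {FHIJL} nor all of R2 = {EGKL}, so the common attributes are not a superkey of either fragment. The join is lossy.

No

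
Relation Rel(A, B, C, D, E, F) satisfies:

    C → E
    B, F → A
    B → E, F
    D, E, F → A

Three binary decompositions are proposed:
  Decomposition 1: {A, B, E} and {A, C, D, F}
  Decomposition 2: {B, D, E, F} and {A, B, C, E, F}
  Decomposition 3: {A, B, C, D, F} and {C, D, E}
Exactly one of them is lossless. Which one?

Decomposition 3

Decomposition 1: common = {A}, closure = {A} → lossy.
Decomposition 2: common = {B, E, F}, closure = {A, B, E, F} → lossy.
Decomposition 3: common = {C, D}, closure = {C, D, E} → lossless.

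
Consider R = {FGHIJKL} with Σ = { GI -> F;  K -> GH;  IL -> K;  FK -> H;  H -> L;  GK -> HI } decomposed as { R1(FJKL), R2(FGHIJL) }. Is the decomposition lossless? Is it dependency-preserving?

Lossless test: (FJL)⁺ = {FJL}, which is a superkey of neither fragment — lossy.
Dependency preservation: the restricted closure of {K} across the fragments never reaches {GH}, so K → GH cannot be enforced without a join — not preserved.

lossy and not dependency-preserving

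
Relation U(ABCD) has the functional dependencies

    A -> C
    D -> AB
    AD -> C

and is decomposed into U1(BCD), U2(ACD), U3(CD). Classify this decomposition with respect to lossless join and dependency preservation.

Lossless test (chase): Rows 1 and 2 agree on D; apply D→AB and equate their AB entries. Rows 1 and 3 agree on D; apply D→AB and equate their AB entries. Row 1 is now all distinguished symbols — the join is lossless.
Dependency preservation: D → AB is not contained in any single fragment, but the restricted closure of its left-hand side across the fragments still reaches the right-hand side; the remaining FDs each lie inside some fragment. All dependencies are preserved.

lossless and dependency-preserving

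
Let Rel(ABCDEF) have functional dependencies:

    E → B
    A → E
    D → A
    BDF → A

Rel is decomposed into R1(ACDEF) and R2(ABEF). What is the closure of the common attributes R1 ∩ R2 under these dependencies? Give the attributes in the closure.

ABEF

R1 ∩ R2 = {AEF}.
E → B applies, adding B
Closure: {ABEF}.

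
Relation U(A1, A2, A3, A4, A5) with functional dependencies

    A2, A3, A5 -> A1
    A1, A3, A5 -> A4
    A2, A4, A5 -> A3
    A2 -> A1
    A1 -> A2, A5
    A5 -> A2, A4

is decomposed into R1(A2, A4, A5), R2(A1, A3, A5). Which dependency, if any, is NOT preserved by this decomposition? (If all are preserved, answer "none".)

A2, A3, A5 → A1: restricted closure across fragments reaches A1.
A1, A3, A5 → A4: restricted closure across fragments reaches A4.
A2, A4, A5 → A3: restricted closure across fragments reaches A3.
A2 → A1: restricted closure across fragments reaches A1.
A1 → A2, A5: restricted closure across fragments reaches A2, A5.
A5 → A2, A4 lies within R1.
Every dependency is enforceable on the fragments, so the decomposition is dependency-preserving.

none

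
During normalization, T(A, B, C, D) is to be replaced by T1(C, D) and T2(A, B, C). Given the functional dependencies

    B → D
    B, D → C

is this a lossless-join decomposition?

No

Common attributes: T1 ∩ T2 = {C}.
No dependency enlarges {C}, so (C)⁺ = {C}.
The closure contains neither all of T1 = {C, D} nor all of T2 = {A, B, C}, so the common attributes are not a superkey of either fragment. The join is lossy.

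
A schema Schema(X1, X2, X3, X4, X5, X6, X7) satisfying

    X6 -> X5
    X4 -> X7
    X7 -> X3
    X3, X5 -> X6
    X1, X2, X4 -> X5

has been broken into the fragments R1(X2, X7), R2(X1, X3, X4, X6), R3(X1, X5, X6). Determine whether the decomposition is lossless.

No

Chase test. Columns are X1, X2, X3, X4, X5, X6, X7; row i has aⱼ where attribute j ∈ Ri, else bᵢⱼ.
Initial tableau (one row per fragment):
  row 1: b11 a2 b13 b14 b15 b16 a7
  row 2: a1 b22 a3 a4 b25 a6 b27
  row 3: a1 b32 b33 b34 a5 a6 b37
Rows 2 and 3 agree on X6; apply X6→X5 and equate their X5 entries.
No row becomes fully distinguished — the join is lossy.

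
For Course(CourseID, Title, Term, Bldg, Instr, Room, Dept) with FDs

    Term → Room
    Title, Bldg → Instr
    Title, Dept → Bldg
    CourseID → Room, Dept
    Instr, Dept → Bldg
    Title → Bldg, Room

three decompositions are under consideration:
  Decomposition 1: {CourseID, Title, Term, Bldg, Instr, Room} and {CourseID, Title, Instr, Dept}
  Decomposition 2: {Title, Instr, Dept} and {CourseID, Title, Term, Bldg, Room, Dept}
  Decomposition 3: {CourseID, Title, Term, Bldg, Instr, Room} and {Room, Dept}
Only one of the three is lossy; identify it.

Decomposition 1: common = {CourseID, Title, Instr}, closure = {CourseID, Title, Bldg, Instr, Room, Dept} → lossless.
Decomposition 2: common = {Title, Dept}, closure = {Title, Bldg, Instr, Room, Dept} → lossless.
Decomposition 3: common = {Room}, closure = {Room} → lossy.

Decomposition 3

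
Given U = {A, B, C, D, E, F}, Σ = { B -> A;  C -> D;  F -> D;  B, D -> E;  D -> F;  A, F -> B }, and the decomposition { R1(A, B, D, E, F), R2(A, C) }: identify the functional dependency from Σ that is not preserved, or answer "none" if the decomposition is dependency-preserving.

C -> D

Check C → D: no single fragment contains all of {C, D}, and the restricted closure of {C} across the fragments never reaches {D}.
B → A is preserved.
F → D is preserved.
B, D → E is preserved.
D → F is preserved.
A, F → B is preserved.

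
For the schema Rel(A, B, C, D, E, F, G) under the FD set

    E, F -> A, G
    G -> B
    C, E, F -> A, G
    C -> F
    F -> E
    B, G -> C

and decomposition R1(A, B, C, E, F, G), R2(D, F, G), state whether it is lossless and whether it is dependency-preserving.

lossless and dependency-preserving

Lossless test: (F, G)⁺ = {A, B, C, E, F, G}, which contains all of one fragment — lossless.
Dependency preservation: every FD's attributes lie within a single fragment, so each can be enforced locally — preserved.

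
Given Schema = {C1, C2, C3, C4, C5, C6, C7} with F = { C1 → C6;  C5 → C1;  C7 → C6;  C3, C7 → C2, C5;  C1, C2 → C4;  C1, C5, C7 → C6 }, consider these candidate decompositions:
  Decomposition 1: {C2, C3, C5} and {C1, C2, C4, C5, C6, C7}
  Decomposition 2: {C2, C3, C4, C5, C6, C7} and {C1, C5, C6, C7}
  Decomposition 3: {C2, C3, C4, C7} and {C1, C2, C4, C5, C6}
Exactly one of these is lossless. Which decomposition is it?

Decomposition 1: common = {C2, C5}, closure = {C1, C2, C4, C5, C6} → lossy.
Decomposition 2: common = {C5, C6, C7}, closure = {C1, C5, C6, C7} → lossless.
Decomposition 3: common = {C2, C4}, closure = {C2, C4} → lossy.

Decomposition 2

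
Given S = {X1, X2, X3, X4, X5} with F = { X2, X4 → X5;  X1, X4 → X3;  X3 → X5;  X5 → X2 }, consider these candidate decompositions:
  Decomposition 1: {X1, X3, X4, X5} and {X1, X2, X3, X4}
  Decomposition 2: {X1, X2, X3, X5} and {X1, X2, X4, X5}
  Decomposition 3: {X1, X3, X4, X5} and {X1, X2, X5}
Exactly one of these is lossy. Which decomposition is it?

Decomposition 2

Decomposition 1: common = {X1, X3, X4}, closure = {X1, X2, X3, X4, X5} → lossless.
Decomposition 2: common = {X1, X2, X5}, closure = {X1, X2, X5} → lossy.
Decomposition 3: common = {X1, X5}, closure = {X1, X2, X5} → lossless.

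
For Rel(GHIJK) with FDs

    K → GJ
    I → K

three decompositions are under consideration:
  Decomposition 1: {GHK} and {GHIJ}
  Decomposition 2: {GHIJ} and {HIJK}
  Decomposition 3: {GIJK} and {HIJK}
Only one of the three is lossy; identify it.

Decomposition 1: common = {GH}, closure = {GH} → lossy.
Decomposition 2: common = {HIJ}, closure = {GHIJK} → lossless.
Decomposition 3: common = {IJK}, closure = {GIJK} → lossless.

Decomposition 1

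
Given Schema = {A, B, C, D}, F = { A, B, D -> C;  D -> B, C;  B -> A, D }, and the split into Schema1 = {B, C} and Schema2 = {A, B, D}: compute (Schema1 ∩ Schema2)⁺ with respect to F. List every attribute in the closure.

A, B, C, D

Schema1 ∩ Schema2 = {B}.
B → A, D applies, adding A, D
A, B, D → C applies, adding C
Closure: {A, B, C, D}.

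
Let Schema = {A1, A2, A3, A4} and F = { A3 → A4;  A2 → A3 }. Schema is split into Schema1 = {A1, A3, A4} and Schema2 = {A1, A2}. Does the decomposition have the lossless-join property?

No

Common attributes: Schema1 ∩ Schema2 = {A1}.
No dependency enlarges {A1}, so (A1)⁺ = {A1}.
The closure contains neither all of Schema1 = {A1, A3, A4} nor all of Schema2 = {A1, A2}, so the common attributes are not a superkey of either fragment. The join is lossy.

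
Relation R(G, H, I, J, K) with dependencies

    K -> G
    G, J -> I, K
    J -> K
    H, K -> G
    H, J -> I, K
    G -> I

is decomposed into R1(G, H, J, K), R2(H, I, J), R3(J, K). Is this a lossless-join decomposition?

Yes

Chase test. Columns are G, H, I, J, K; row i has aⱼ where attribute j ∈ Ri, else bᵢⱼ.
Initial tableau (one row per fragment):
  row 1: a1 a2 b13 a4 a5
  row 2: b21 a2 a3 a4 b25
  row 3: b31 b32 b33 a4 a5
Rows 1 and 3 agree on K; apply K→G and equate their G entries.
Rows 1 and 3 agree on G, J; apply G, J→I, K and equate their I, K entries.
Rows 1 and 2 agree on J; apply J→K and equate their K entries.
Rows 1 and 2 agree on H, K; apply H, K→G and equate their G entries.
Rows 1 and 2 agree on H, J; apply H, J→I, K and equate their I, K entries.
Row 1 is now all distinguished symbols — the join is lossless.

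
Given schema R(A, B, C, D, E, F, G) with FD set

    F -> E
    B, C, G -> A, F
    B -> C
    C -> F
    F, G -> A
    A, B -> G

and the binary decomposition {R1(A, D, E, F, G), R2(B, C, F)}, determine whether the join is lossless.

Common attributes: R1 ∩ R2 = {F}.
Closure of {F}: F → E applies, adding E. So (F)⁺ = {E, F}.
The closure contains neither all of R1 = {A, D, E, F, G} nor all of R2 = {B, C, F}, so the common attributes are not a superkey of either fragment. The join is lossy.

No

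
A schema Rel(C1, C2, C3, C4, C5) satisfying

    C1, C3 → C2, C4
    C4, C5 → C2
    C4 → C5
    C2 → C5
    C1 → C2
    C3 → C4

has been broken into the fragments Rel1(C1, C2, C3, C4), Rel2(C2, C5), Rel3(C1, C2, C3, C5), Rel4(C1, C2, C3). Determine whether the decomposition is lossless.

Yes

Chase test. Columns are C1, C2, C3, C4, C5; row i has aⱼ where attribute j ∈ Reli, else bᵢⱼ.
Initial tableau (one row per fragment):
  row 1: a1 a2 a3 a4 b15
  row 2: b21 a2 b23 b24 a5
  row 3: a1 a2 a3 b34 a5
  row 4: a1 a2 a3 b44 b45
Rows 1 and 3 agree on C1, C3; apply C1, C3→C2, C4 and equate their C2, C4 entries.
Rows 1 and 4 agree on C1, C3; apply C1, C3→C2, C4 and equate their C2, C4 entries.
Rows 1 and 3 agree on C4; apply C4→C5 and equate their C5 entries.
Rows 1 and 4 agree on C4; apply C4→C5 and equate their C5 entries.
Row 1 is now all distinguished symbols — the join is lossless.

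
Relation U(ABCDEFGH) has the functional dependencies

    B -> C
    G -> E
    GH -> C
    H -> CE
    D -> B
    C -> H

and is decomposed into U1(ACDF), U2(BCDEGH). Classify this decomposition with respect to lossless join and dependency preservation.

lossy but dependency-preserving

Lossless test: (CD)⁺ = {BCDEH}, which is a superkey of neither fragment — lossy.
Dependency preservation: every FD's attributes lie within a single fragment, so each can be enforced locally — preserved.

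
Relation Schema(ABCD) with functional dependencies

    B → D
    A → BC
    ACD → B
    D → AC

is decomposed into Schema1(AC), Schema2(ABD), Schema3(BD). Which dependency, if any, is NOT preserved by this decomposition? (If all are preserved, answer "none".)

none

B → D lies within Schema2.
A → BC: restricted closure across fragments reaches BC.
ACD → B: restricted closure across fragments reaches B.
D → AC: restricted closure across fragments reaches AC.
Every dependency is enforceable on the fragments, so the decomposition is dependency-preserving.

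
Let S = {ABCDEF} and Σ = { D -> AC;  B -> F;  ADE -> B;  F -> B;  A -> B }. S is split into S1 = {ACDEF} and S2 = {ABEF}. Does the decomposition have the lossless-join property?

Yes

Common attributes: S1 ∩ S2 = {AEF}.
Closure of {AEF}: F → B applies, adding B. So (AEF)⁺ = {ABEF}.
This closure contains every attribute of S2, so S1 ∩ S2 → S2. The join is lossless.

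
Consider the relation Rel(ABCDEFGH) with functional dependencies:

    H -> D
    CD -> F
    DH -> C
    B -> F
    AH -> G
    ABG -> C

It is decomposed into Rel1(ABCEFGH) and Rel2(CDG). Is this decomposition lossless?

No

Common attributes: Rel1 ∩ Rel2 = {CG}.
No dependency enlarges {CG}, so (CG)⁺ = {CG}.
The closure contains neither all of Rel1 = {ABCEFGH} nor all of Rel2 = {CDG}, so the common attributes are not a superkey of either fragment. The join is lossy.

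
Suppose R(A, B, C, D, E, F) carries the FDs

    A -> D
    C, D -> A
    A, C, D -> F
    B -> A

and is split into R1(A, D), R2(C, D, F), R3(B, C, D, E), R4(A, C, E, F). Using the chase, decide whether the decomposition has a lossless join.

Yes

Chase test. Columns are A, B, C, D, E, F; row i has aⱼ where attribute j ∈ Ri, else bᵢⱼ.
Initial tableau (one row per fragment):
  row 1: a1 b12 b13 a4 b15 b16
  row 2: b21 b22 a3 a4 b25 a6
  row 3: b31 a2 a3 a4 a5 b36
  row 4: a1 b42 a3 b44 a5 a6
Rows 1 and 4 agree on A; apply A→D and equate their D entries.
Rows 2 and 3 agree on C, D; apply C, D→A and equate their A entries.
Rows 2 and 4 agree on C, D; apply C, D→A and equate their A entries.
Rows 2 and 3 agree on A, C, D; apply A, C, D→F and equate their F entries.
Row 3 is now all distinguished symbols — the join is lossless.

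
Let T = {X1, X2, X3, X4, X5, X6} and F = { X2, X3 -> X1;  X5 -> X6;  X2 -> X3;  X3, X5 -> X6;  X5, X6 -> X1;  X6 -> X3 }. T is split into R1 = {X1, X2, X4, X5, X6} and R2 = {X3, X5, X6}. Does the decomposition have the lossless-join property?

Common attributes: R1 ∩ R2 = {X5, X6}.
Closure of {X5, X6}: X5, X6 → X1 applies, adding X1; X6 → X3 applies, adding X3. So (X5, X6)⁺ = {X1, X3, X5, X6}.
This closure contains every attribute of R2, so R1 ∩ R2 → R2. The join is lossless.

Yes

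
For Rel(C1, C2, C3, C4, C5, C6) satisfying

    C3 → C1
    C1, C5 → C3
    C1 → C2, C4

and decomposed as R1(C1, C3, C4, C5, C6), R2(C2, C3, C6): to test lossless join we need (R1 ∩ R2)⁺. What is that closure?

C1, C2, C3, C4, C6

R1 ∩ R2 = {C3, C6}.
C3 → C1 applies, adding C1
C1 → C2, C4 applies, adding C2, C4
Closure: {C1, C2, C3, C4, C6}.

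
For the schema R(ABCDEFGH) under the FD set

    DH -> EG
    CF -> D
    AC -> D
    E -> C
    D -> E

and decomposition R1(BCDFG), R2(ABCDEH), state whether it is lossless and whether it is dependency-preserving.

lossy and not dependency-preserving

Lossless test: (BCD)⁺ = {BCDE}, which is a superkey of neither fragment — lossy.
Dependency preservation: the restricted closure of {DH} across the fragments never reaches {EG}, so DH → EG cannot be enforced without a join — not preserved.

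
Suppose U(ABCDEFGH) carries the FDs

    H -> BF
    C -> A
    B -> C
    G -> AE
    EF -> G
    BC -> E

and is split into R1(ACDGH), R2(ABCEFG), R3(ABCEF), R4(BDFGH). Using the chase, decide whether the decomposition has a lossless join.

Yes

Chase test. Columns are ABCDEFGH; row i has aⱼ where attribute j ∈ Ri, else bᵢⱼ.
Initial tableau (one row per fragment):
  row 1: a1 b12 a3 a4 b15 b16 a7 a8
  row 2: a1 a2 a3 b24 a5 a6 a7 b28
  row 3: a1 a2 a3 b34 a5 a6 b37 b38
  row 4: b41 a2 b43 a4 b45 a6 a7 a8
Rows 1 and 4 agree on H; apply H→BF and equate their BF entries.
Rows 1 and 4 agree on B; apply B→C and equate their C entries.
Rows 1 and 2 agree on G; apply G→AE and equate their AE entries.
Rows 1 and 4 agree on G; apply G→AE and equate their AE entries.
Rows 1 and 3 agree on EF; apply EF→G and equate their G entries.
Row 1 is now all distinguished symbols — the join is lossless.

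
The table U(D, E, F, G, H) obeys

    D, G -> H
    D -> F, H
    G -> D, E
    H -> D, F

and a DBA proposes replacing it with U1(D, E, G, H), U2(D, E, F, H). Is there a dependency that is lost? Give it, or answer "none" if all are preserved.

none

D, G → H lies within U1.
D → F, H lies within U2.
G → D, E lies within U1.
H → D, F lies within U2.
Every dependency is enforceable on the fragments, so the decomposition is dependency-preserving.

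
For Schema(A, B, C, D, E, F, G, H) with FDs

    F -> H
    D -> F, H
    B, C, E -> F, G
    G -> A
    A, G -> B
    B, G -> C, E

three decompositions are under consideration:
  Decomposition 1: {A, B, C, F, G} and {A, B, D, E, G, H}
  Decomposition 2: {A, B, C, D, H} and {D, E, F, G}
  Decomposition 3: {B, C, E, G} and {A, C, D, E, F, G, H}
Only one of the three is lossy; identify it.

Decomposition 1: common = {A, B, G}, closure = {A, B, C, E, F, G, H} → lossless.
Decomposition 2: common = {D}, closure = {D, F, H} → lossy.
Decomposition 3: common = {C, E, G}, closure = {A, B, C, E, F, G, H} → lossless.

Decomposition 2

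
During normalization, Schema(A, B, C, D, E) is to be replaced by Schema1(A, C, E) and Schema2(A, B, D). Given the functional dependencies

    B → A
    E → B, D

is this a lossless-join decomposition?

Common attributes: Schema1 ∩ Schema2 = {A}.
No dependency enlarges {A}, so (A)⁺ = {A}.
The closure contains neither all of Schema1 = {A, C, E} nor all of Schema2 = {A, B, D}, so the common attributes are not a superkey of either fragment. The join is lossy.

No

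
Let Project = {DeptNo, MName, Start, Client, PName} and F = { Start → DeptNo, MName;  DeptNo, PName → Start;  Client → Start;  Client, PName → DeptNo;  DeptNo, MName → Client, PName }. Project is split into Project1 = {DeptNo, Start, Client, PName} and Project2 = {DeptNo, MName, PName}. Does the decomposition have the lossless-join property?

Common attributes: Project1 ∩ Project2 = {DeptNo, PName}.
Closure of {DeptNo, PName}: DeptNo, PName → Start applies, adding Start; Start → DeptNo, MName applies, adding MName; DeptNo, MName → Client, PName applies, adding Client. So (DeptNo, PName)⁺ = {DeptNo, MName, Start, Client, PName}.
This closure contains every attribute of Project1, so Project1 ∩ Project2 → Project1. The join is lossless.

Yes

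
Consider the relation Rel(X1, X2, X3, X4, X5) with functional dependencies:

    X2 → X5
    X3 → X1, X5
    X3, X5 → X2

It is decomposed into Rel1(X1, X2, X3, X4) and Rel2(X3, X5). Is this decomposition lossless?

Common attributes: Rel1 ∩ Rel2 = {X3}.
Closure of {X3}: X3 → X1, X5 applies, adding X1, X5; X3, X5 → X2 applies, adding X2. So (X3)⁺ = {X1, X2, X3, X5}.
This closure contains every attribute of Rel2, so Rel1 ∩ Rel2 → Rel2. The join is lossless.

Yes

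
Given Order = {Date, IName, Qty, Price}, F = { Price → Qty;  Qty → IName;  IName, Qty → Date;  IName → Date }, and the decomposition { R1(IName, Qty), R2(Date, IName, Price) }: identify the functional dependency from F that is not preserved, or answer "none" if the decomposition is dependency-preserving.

Check Price → Qty: no single fragment contains all of {Qty, Price}, and the restricted closure of {Price} across the fragments never reaches {Qty}.
Qty → IName is preserved.
IName, Qty → Date is preserved.
IName → Date is preserved.

Price → Qty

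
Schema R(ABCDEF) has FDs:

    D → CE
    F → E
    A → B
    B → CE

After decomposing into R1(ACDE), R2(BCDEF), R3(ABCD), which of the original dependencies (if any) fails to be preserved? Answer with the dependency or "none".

D → CE lies within R1.
F → E lies within R2.
A → B lies within R3.
B → CE lies within R2.
Every dependency is enforceable on the fragments, so the decomposition is dependency-preserving.

none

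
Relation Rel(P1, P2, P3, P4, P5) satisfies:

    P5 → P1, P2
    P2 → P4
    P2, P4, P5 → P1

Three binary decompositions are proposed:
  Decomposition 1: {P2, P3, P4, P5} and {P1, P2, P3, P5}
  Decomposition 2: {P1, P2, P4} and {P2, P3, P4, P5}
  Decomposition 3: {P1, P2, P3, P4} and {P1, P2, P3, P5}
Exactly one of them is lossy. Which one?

Decomposition 1: common = {P2, P3, P5}, closure = {P1, P2, P3, P4, P5} → lossless.
Decomposition 2: common = {P2, P4}, closure = {P2, P4} → lossy.
Decomposition 3: common = {P1, P2, P3}, closure = {P1, P2, P3, P4} → lossless.

Decomposition 2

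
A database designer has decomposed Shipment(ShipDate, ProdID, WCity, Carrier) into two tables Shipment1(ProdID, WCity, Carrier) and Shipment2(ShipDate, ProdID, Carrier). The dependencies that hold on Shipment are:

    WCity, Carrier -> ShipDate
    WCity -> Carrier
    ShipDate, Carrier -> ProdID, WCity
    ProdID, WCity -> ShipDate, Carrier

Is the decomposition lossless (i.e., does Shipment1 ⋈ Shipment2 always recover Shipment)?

No

Common attributes: Shipment1 ∩ Shipment2 = {ProdID, Carrier}.
No dependency enlarges {ProdID, Carrier}, so (ProdID, Carrier)⁺ = {ProdID, Carrier}.
The closure contains neither all of Shipment1 = {ProdID, WCity, Carrier} nor all of Shipment2 = {ShipDate, ProdID, Carrier}, so the common attributes are not a superkey of either fragment. The join is lossy.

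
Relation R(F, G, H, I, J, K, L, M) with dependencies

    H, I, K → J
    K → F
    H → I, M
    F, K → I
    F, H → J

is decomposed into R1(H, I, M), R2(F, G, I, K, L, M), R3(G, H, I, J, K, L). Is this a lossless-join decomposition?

Chase test. Columns are F, G, H, I, J, K, L, M; row i has aⱼ where attribute j ∈ Ri, else bᵢⱼ.
Initial tableau (one row per fragment):
  row 1: b11 b12 a3 a4 b15 b16 b17 a8
  row 2: a1 a2 b23 a4 b25 a6 a7 a8
  row 3: b31 a2 a3 a4 a5 a6 a7 b38
Rows 2 and 3 agree on K; apply K→F and equate their F entries.
Rows 1 and 3 agree on H; apply H→I, M and equate their I, M entries.
Row 3 is now all distinguished symbols — the join is lossless.

Yes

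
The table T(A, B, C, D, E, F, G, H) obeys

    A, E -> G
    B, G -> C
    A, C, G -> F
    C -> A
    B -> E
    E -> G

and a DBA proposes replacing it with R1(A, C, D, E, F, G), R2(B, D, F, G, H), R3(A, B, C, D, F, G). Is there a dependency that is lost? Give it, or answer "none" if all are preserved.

Check B → E: no single fragment contains all of {B, E}, and the restricted closure of {B} across the fragments never reaches {E}.
A, E → G is preserved.
B, G → C is preserved.
A, C, G → F is preserved.
C → A is preserved.
E → G is preserved.

B -> E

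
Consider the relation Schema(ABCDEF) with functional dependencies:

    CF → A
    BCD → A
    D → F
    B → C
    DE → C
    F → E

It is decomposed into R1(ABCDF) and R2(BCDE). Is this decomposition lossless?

Common attributes: R1 ∩ R2 = {BCD}.
Closure of {BCD}: BCD → A applies, adding A; D → F applies, adding F; F → E applies, adding E. So (BCD)⁺ = {ABCDEF}.
This closure contains every attribute of R1, so R1 ∩ R2 → R1. The join is lossless.

Yes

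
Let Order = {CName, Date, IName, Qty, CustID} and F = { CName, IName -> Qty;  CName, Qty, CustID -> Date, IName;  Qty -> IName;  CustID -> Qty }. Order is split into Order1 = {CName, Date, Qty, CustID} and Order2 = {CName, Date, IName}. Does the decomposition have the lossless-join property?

Common attributes: Order1 ∩ Order2 = {CName, Date}.
No dependency enlarges {CName, Date}, so (CName, Date)⁺ = {CName, Date}.
The closure contains neither all of Order1 = {CName, Date, Qty, CustID} nor all of Order2 = {CName, Date, IName}, so the common attributes are not a superkey of either fragment. The join is lossy.

No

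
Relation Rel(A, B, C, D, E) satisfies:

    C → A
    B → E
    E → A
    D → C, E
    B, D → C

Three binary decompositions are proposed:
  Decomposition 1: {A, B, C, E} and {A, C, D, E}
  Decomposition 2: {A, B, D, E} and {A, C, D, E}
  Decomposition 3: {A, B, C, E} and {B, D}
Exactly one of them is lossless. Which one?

Decomposition 2

Decomposition 1: common = {A, C, E}, closure = {A, C, E} → lossy.
Decomposition 2: common = {A, D, E}, closure = {A, C, D, E} → lossless.
Decomposition 3: common = {B}, closure = {A, B, E} → lossy.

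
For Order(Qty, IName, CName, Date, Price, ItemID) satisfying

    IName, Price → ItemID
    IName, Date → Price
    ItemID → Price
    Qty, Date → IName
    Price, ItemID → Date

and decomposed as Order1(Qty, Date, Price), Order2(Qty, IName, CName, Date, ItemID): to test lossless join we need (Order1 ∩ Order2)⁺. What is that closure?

Qty, IName, Date, Price, ItemID

Order1 ∩ Order2 = {Qty, Date}.
Qty, Date → IName applies, adding IName
IName, Date → Price applies, adding Price
IName, Price → ItemID applies, adding ItemID
Closure: {Qty, IName, Date, Price, ItemID}.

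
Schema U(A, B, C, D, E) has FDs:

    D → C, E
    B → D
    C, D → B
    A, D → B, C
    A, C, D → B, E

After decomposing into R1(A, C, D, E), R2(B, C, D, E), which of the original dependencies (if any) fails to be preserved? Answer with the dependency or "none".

D → C, E lies within R1.
B → D lies within R2.
C, D → B lies within R2.
A, D → B, C: restricted closure across fragments reaches B, C.
A, C, D → B, E: restricted closure across fragments reaches B, E.
Every dependency is enforceable on the fragments, so the decomposition is dependency-preserving.

none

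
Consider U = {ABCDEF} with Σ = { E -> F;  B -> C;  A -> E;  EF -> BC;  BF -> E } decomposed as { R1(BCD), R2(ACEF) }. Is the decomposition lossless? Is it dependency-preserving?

Lossless test: (C)⁺ = {C}, which is a superkey of neither fragment — lossy.
Dependency preservation: the restricted closure of {EF} across the fragments never reaches {BC}, so EF → BC cannot be enforced without a join — not preserved.

lossy and not dependency-preserving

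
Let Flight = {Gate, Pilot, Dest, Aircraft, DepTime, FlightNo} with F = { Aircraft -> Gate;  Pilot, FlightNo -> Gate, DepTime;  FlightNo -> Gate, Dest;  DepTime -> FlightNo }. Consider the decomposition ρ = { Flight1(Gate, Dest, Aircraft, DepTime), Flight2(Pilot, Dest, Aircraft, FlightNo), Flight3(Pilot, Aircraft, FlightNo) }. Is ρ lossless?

No

Chase test. Columns are Gate, Pilot, Dest, Aircraft, DepTime, FlightNo; row i has aⱼ where attribute j ∈ Flighti, else bᵢⱼ.
Initial tableau (one row per fragment):
  row 1: a1 b12 a3 a4 a5 b16
  row 2: b21 a2 a3 a4 b25 a6
  row 3: b31 a2 b33 a4 b35 a6
Rows 1 and 2 agree on Aircraft; apply Aircraft→Gate and equate their Gate entries.
Rows 1 and 3 agree on Aircraft; apply Aircraft→Gate and equate their Gate entries.
Rows 2 and 3 agree on Pilot, FlightNo; apply Pilot, FlightNo→Gate, DepTime and equate their Gate, DepTime entries.
Rows 2 and 3 agree on FlightNo; apply FlightNo→Gate, Dest and equate their Gate, Dest entries.
No row becomes fully distinguished — the join is lossy.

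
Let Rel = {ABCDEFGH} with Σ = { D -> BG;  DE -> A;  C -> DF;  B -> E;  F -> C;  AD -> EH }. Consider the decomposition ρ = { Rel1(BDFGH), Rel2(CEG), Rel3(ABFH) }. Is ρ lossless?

No

Chase test. Columns are ABCDEFGH; row i has aⱼ where attribute j ∈ Reli, else bᵢⱼ.
Initial tableau (one row per fragment):
  row 1: b11 a2 b13 a4 b15 a6 a7 a8
  row 2: b21 b22 a3 b24 a5 b26 a7 b28
  row 3: a1 a2 b33 b34 b35 a6 b37 a8
Rows 1 and 3 agree on B; apply B→E and equate their E entries.
Rows 1 and 3 agree on F; apply F→C and equate their C entries.
Rows 1 and 3 agree on C; apply C→DF and equate their DF entries.
Rows 1 and 3 agree on D; apply D→BG and equate their BG entries.
Rows 1 and 3 agree on DE; apply DE→A and equate their A entries.
No row becomes fully distinguished — the join is lossy.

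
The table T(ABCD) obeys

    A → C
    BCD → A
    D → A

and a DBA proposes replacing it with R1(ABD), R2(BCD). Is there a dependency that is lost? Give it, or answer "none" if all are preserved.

Check A → C: no single fragment contains all of {AC}, and the restricted closure of {A} across the fragments never reaches {C}.
BCD → A is preserved.
D → A is preserved.

A → C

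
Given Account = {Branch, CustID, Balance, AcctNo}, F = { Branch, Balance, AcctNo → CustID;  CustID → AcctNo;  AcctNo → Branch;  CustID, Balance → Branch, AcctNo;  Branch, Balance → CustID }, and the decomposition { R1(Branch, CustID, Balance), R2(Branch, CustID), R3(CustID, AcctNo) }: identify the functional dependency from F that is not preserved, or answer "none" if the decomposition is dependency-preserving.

AcctNo → Branch

Check AcctNo → Branch: no single fragment contains all of {Branch, AcctNo}, and the restricted closure of {AcctNo} across the fragments never reaches {Branch}.
Branch, Balance, AcctNo → CustID is preserved.
CustID → AcctNo is preserved.
CustID, Balance → Branch, AcctNo is preserved.
Branch, Balance → CustID is preserved.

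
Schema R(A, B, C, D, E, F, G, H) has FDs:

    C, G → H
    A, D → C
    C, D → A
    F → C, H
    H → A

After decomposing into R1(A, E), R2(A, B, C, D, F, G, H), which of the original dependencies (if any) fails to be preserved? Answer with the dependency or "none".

none

C, G → H lies within R2.
A, D → C lies within R2.
C, D → A lies within R2.
F → C, H lies within R2.
H → A lies within R2.
Every dependency is enforceable on the fragments, so the decomposition is dependency-preserving.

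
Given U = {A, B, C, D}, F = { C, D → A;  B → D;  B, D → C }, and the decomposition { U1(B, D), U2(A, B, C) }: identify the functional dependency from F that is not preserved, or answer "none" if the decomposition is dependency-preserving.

Check C, D → A: no single fragment contains all of {A, C, D}, and the restricted closure of {C, D} across the fragments never reaches {A}.
B → D is preserved.
B, D → C is preserved.

C, D → A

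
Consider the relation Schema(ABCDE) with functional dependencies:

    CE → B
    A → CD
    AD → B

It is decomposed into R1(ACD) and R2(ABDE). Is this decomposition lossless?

Yes

Common attributes: R1 ∩ R2 = {AD}.
Closure of {AD}: A → CD applies, adding C; AD → B applies, adding B. So (AD)⁺ = {ABCD}.
This closure contains every attribute of R1, so R1 ∩ R2 → R1. The join is lossless.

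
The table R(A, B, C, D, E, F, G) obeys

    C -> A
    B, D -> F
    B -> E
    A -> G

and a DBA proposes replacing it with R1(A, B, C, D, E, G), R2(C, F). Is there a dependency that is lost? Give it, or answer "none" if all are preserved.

Check B, D → F: no single fragment contains all of {B, D, F}, and the restricted closure of {B, D} across the fragments never reaches {F}.
C → A is preserved.
B → E is preserved.
A → G is preserved.

B, D -> F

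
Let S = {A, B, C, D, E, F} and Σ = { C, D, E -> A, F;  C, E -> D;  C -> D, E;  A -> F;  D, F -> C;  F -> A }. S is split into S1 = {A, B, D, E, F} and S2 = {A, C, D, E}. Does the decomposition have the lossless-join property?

Common attributes: S1 ∩ S2 = {A, D, E}.
Closure of {A, D, E}: A → F applies, adding F; D, F → C applies, adding C. So (A, D, E)⁺ = {A, C, D, E, F}.
This closure contains every attribute of S2, so S1 ∩ S2 → S2. The join is lossless.

Yes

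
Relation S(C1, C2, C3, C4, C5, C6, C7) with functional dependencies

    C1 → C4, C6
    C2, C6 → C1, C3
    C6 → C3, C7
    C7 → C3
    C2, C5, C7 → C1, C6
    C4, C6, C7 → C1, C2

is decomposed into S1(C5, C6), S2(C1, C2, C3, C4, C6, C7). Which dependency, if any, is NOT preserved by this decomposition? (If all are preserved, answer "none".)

C2, C5, C7 → C1, C6

Check C2, C5, C7 → C1, C6: no single fragment contains all of {C1, C2, C5, C6, C7}, and the restricted closure of {C2, C5, C7} across the fragments never reaches {C1, C6}.
C1 → C4, C6 is preserved.
C2, C6 → C1, C3 is preserved.
C6 → C3, C7 is preserved.
C7 → C3 is preserved.
C4, C6, C7 → C1, C2 is preserved.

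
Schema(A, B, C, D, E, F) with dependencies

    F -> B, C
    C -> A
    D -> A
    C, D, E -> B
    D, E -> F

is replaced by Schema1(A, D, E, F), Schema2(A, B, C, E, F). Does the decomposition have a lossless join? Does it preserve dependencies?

lossless and dependency-preserving

Lossless test: (A, E, F)⁺ = {A, B, C, E, F}, which contains all of one fragment — lossless.
Dependency preservation: C, D, E → B is not contained in any single fragment, but the restricted closure of its left-hand side across the fragments still reaches the right-hand side; the remaining FDs each lie inside some fragment. All dependencies are preserved.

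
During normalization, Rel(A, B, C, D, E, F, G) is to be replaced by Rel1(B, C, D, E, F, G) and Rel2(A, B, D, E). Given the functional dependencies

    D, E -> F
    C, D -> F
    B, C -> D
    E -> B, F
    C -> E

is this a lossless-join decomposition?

No

Common attributes: Rel1 ∩ Rel2 = {B, D, E}.
Closure of {B, D, E}: D, E → F applies, adding F. So (B, D, E)⁺ = {B, D, E, F}.
The closure contains neither all of Rel1 = {B, C, D, E, F, G} nor all of Rel2 = {A, B, D, E}, so the common attributes are not a superkey of either fragment. The join is lossy.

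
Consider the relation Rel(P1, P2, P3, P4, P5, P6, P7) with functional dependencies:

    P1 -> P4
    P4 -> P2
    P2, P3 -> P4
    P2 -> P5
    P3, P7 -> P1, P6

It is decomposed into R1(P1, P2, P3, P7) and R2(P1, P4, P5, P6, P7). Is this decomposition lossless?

No

Common attributes: R1 ∩ R2 = {P1, P7}.
Closure of {P1, P7}: P1 → P4 applies, adding P4; P4 → P2 applies, adding P2; P2 → P5 applies, adding P5. So (P1, P7)⁺ = {P1, P2, P4, P5, P7}.
The closure contains neither all of R1 = {P1, P2, P3, P7} nor all of R2 = {P1, P4, P5, P6, P7}, so the common attributes are not a superkey of either fragment. The join is lossy.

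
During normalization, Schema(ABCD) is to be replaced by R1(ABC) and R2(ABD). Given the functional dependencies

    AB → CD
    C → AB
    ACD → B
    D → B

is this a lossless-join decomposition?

Yes

Common attributes: R1 ∩ R2 = {AB}.
Closure of {AB}: AB → CD applies, adding CD. So (AB)⁺ = {ABCD}.
This closure contains every attribute of R1, so R1 ∩ R2 → R1. The join is lossless.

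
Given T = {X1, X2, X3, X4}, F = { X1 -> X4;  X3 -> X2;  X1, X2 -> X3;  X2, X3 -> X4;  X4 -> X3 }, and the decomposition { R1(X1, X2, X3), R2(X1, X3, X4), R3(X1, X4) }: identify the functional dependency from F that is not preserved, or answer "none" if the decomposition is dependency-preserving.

none

X1 → X4 lies within R2.
X3 → X2 lies within R1.
X1, X2 → X3 lies within R1.
X2, X3 → X4: restricted closure across fragments reaches X4.
X4 → X3 lies within R2.
Every dependency is enforceable on the fragments, so the decomposition is dependency-preserving.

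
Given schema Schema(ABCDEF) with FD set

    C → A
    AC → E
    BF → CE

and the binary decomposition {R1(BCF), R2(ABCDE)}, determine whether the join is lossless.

Common attributes: R1 ∩ R2 = {BC}.
Closure of {BC}: C → A applies, adding A; AC → E applies, adding E. So (BC)⁺ = {ABCE}.
The closure contains neither all of R1 = {BCF} nor all of R2 = {ABCDE}, so the common attributes are not a superkey of either fragment. The join is lossy.

No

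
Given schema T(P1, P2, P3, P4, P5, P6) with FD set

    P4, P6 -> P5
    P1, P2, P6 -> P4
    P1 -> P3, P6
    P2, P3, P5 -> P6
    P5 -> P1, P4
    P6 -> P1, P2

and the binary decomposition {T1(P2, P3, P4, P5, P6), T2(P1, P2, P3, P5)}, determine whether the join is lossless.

Yes

Common attributes: T1 ∩ T2 = {P2, P3, P5}.
Closure of {P2, P3, P5}: P2, P3, P5 → P6 applies, adding P6; P5 → P1, P4 applies, adding P1, P4. So (P2, P3, P5)⁺ = {P1, P2, P3, P4, P5, P6}.
This closure contains every attribute of T1, so T1 ∩ T2 → T1. The join is lossless.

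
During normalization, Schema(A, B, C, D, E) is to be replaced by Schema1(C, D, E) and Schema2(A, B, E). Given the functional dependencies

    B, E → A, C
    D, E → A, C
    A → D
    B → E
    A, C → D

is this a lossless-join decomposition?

No

Common attributes: Schema1 ∩ Schema2 = {E}.
No dependency enlarges {E}, so (E)⁺ = {E}.
The closure contains neither all of Schema1 = {C, D, E} nor all of Schema2 = {A, B, E}, so the common attributes are not a superkey of either fragment. The join is lossy.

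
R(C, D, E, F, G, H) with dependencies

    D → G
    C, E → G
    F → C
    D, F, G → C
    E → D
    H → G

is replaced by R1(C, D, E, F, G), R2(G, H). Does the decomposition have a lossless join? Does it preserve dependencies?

lossy but dependency-preserving

Lossless test: (G)⁺ = {G}, which is a superkey of neither fragment — lossy.
Dependency preservation: every FD's attributes lie within a single fragment, so each can be enforced locally — preserved.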